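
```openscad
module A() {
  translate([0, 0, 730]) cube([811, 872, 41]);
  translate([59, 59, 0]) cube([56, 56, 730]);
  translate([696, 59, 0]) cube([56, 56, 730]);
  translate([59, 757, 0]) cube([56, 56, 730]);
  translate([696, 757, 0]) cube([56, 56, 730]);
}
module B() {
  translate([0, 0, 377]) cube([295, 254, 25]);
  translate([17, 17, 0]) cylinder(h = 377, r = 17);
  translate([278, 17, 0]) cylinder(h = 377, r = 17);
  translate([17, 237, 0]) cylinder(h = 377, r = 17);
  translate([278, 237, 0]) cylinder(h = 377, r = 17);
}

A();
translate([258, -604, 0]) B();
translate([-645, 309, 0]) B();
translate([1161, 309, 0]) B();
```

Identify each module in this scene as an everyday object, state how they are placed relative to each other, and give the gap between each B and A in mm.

A is a table. B is a stool. Three stools sit around the table at the −y, −x, +x sides. The gap between each stool and the table is 350 mm.

Each stool's nearest face is 350 mm from the table's bounding box.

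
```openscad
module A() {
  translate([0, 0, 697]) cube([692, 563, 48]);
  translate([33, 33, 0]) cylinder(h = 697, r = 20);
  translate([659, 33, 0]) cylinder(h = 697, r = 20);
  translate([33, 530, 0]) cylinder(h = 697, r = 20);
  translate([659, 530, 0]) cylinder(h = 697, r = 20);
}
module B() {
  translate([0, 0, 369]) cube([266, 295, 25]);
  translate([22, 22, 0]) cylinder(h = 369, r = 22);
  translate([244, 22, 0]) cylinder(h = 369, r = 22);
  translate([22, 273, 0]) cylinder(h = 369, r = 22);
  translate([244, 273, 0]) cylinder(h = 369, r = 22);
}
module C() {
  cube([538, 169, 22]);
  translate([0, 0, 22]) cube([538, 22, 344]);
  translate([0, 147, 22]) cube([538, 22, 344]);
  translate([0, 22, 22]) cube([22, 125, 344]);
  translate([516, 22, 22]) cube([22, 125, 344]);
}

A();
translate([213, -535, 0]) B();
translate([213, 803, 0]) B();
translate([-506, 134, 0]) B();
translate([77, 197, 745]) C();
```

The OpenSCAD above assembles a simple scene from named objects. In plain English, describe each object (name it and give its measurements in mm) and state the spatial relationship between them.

A is a table: top 692 mm (x) × 563 mm (y), 48 mm thick, upper face at z = 745 mm, on four round legs of 40 mm diameter, each leg's bounding box inset 13 mm from the nearest pair of top edges, running from z = 0 to the bottom of the top.

B is a simple wooden stool: a rectangular seat 266 mm (x) by 295 mm (y), 25 mm thick, top face at z = 394 mm, on four round legs, each 44 mm in diameter. The legs rest on z = 0, each leg's axis is inset half a diameter from the nearest pair of seat edges (so the leg's bounding box is flush with the corner).

C is an open storage box with external size 538×169×366 mm and wall thickness 22 mm (the base is also 22 mm thick). The base covers the whole footprint; the four walls stand on the base, with the y-facing walls full-width and the x-facing walls fitting between their inner faces.

Three stools sit around the table at the −y, +y, −x sides. The open box is on top of the table, centred.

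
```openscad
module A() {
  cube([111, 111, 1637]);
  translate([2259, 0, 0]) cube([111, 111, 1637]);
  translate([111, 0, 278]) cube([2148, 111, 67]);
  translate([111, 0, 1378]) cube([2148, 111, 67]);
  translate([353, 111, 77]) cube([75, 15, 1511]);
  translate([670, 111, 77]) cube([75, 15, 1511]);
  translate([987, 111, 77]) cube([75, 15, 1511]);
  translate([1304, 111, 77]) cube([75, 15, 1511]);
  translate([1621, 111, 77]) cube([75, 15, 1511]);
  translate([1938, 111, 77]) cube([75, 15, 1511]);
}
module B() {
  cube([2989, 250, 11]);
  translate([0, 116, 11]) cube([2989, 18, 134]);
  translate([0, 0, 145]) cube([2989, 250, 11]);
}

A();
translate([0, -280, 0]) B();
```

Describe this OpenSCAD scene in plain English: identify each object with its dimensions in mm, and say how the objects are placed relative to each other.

A is a fence section. Two 111×111 mm posts, 1637 mm tall, stand on the floor with a clear span of 2148 mm between their inner faces. Two horizontal rails of 111×67 mm section span the gap between the posts with their undersides at z = 278 mm and z = 1378 mm, flush with the posts' −y face. 6 pickets, each 75 mm wide, 15 mm thick and 1511 mm tall, are fixed to the +y face of the rails with their bottoms at z = 77 mm, evenly spaced across the span with equal gaps (rounded down to the nearest mm) at the −x end and between each pair — any rounding remainder accumulates at the +x end.

B is an I-beam lying along x, 2989 mm long. Overall section height 156 mm. Two flanges 250 mm wide (y) and 11 mm thick, one on the floor and one at the top; a web 18 mm thick runs between them, centred on the flange width.

The I-beam is on the floor beside the fence section on its −y side.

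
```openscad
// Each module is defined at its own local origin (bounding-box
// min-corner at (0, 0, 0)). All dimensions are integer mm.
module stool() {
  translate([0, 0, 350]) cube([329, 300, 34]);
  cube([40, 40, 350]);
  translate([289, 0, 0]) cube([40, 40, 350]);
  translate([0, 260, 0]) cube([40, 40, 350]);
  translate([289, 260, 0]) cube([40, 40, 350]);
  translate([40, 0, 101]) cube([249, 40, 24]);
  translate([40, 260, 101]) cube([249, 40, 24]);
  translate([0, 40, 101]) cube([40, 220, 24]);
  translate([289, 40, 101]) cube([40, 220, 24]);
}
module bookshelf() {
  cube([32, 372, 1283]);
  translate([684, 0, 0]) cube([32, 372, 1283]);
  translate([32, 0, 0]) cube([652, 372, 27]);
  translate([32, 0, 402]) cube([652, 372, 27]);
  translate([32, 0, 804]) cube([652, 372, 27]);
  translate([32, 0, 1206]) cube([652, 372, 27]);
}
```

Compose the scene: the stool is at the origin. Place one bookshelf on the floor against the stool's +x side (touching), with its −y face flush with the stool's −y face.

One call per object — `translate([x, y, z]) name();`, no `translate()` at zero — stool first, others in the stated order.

stool();
translate([329, 0, 0]) bookshelf();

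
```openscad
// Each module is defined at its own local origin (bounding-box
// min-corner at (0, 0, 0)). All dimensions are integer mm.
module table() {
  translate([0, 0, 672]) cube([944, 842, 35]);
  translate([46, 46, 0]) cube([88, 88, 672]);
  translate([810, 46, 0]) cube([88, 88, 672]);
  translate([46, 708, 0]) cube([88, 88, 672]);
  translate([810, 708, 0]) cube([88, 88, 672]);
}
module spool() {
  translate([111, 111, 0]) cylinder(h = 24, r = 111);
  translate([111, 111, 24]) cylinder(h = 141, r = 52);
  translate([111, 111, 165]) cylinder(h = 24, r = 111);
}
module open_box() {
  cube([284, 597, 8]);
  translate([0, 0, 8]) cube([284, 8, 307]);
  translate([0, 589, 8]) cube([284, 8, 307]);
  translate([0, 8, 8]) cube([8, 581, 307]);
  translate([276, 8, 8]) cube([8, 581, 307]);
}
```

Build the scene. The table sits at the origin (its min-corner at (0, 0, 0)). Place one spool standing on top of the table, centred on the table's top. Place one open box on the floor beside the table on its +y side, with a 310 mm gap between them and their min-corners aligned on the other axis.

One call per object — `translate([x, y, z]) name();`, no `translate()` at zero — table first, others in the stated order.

table();
translate([361, 310, 707]) spool();
translate([0, 1152, 0]) open_box();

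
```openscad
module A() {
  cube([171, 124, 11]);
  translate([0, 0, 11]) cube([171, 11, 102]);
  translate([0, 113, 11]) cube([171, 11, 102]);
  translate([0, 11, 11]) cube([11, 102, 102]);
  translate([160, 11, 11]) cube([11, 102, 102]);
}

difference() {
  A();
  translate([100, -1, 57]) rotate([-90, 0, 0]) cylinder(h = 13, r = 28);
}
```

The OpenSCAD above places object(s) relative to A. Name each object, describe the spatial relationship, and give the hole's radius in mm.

The subtracted cylinder has r = 28 mm.

A is an open box. The open box has a circular hole through its front wall. The hole's radius is 28 mm.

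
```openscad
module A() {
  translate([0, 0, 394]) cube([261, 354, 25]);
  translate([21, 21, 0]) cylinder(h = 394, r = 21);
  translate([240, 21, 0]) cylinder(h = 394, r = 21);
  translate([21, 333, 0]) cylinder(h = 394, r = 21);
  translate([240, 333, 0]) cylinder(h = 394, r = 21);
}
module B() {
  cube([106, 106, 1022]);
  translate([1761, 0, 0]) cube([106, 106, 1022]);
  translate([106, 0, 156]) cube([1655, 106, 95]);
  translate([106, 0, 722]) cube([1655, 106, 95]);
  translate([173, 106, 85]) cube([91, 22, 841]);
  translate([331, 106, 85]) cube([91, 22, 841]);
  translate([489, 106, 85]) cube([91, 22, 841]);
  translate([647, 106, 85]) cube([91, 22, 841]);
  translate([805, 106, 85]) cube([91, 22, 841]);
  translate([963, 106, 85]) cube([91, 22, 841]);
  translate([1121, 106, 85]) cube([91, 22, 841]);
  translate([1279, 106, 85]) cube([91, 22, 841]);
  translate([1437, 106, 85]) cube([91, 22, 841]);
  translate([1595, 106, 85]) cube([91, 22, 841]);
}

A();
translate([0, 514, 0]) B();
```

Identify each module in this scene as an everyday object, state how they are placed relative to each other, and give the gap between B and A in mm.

A is a stool. B is a fence section. The fence section is on the floor beside the stool on its +y side. The gap between the fence section and the stool is 160 mm.

The fence section's nearest face is 160 mm from the stool's +y face.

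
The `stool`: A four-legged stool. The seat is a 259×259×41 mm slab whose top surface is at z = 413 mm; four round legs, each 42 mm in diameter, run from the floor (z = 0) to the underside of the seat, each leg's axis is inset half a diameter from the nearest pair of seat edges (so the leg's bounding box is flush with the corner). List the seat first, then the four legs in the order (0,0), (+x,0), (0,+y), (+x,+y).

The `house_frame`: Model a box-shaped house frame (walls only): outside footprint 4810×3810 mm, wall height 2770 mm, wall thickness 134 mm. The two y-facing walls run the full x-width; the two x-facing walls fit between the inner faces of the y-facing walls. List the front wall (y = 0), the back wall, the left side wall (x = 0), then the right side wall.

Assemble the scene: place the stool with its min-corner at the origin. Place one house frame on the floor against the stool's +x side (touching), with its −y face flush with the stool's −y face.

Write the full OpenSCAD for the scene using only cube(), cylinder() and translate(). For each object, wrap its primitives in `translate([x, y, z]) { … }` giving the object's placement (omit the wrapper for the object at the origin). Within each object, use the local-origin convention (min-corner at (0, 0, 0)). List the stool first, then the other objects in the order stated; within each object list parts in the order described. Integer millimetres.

translate([0, 0, 372]) cube([259, 259, 41]);
translate([21, 21, 0]) cylinder(h = 372, r = 21);
translate([238, 21, 0]) cylinder(h = 372, r = 21);
translate([21, 238, 0]) cylinder(h = 372, r = 21);
translate([238, 238, 0]) cylinder(h = 372, r = 21);
translate([259, 0, 0]) {
  cube([4810, 134, 2770]);
  translate([0, 3676, 0]) cube([4810, 134, 2770]);
  translate([0, 134, 0]) cube([134, 3542, 2770]);
  translate([4676, 134, 0]) cube([134, 3542, 2770]);
}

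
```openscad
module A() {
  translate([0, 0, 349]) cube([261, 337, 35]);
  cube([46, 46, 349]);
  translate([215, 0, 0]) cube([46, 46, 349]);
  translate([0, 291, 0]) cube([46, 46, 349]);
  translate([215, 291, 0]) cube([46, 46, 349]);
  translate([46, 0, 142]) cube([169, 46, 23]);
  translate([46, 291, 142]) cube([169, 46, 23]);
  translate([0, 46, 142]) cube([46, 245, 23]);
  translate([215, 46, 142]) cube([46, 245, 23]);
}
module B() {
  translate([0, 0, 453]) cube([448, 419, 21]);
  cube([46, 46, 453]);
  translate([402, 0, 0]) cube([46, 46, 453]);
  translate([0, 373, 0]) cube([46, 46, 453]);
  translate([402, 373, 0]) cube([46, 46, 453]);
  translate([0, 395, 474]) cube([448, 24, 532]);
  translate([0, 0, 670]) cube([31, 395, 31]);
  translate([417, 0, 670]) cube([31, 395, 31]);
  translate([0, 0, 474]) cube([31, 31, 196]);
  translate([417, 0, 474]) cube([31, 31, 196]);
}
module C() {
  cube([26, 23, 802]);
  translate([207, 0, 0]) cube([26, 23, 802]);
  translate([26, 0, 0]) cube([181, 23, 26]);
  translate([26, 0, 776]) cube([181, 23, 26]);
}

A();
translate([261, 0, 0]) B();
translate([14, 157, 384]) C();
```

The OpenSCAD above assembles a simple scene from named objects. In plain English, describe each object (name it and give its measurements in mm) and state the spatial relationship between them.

A is a four-legged stool. The seat is 261×337 mm, 35 mm thick, top at z = 384 mm. It stands on four square legs, each 46×46 mm in cross-section, from z = 0 to the seat underside, each flush with a corner of the seat. Four stretchers, 46 mm wide and 23 mm tall, connect adjacent legs with their undersides at z = 142 mm, each running between the inner faces of the legs it joins and aligned with the legs' outer faces on the other axis.

B is a chair. The seat is a 448×419×21 mm slab with its top at z = 474 mm, on four 46×46 mm corner legs (flush with the seat edges, standing on z = 0). A flat backrest 24 mm thick, 532 mm tall, spans the full seat width and rises from the seat top along its +y edge, rear face flush with the rear of the seat. Two armrests of 31×31 mm section run along each side from the seat's front edge to the front of the backrest, top faces 227 mm above the seat top and outer faces flush with the seat's x-edges; a 31×31 mm post under the front of each armrest stands on the seat at the front corner.

C is a rectangular picture frame lying in the x–z plane (depth along y). The opening is 181 mm wide (x) by 750 mm tall (z), surrounded by a border 26 mm wide on all four sides. The frame is 23 mm deep and is made of two full-height vertical stiles with two horizontal rails fitted between them.

The chair is against the stool's +x side, with their −y faces flush. The picture frame is on top of the stool, centred.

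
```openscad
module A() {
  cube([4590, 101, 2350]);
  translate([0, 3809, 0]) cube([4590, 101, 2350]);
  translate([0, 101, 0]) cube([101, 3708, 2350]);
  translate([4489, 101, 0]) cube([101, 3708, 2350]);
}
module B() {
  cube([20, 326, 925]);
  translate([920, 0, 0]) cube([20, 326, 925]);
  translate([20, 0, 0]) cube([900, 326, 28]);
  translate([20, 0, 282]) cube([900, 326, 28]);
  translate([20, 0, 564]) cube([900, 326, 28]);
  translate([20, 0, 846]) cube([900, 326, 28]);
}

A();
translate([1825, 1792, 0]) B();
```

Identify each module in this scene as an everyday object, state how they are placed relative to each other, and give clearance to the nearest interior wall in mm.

Clearances: x = 1724, y = 1691; minimum 1691 mm.

A is a house frame. B is a bookshelf. The bookshelf sits inside the house frame, centred. The clearance to the nearest interior wall is 1691 mm.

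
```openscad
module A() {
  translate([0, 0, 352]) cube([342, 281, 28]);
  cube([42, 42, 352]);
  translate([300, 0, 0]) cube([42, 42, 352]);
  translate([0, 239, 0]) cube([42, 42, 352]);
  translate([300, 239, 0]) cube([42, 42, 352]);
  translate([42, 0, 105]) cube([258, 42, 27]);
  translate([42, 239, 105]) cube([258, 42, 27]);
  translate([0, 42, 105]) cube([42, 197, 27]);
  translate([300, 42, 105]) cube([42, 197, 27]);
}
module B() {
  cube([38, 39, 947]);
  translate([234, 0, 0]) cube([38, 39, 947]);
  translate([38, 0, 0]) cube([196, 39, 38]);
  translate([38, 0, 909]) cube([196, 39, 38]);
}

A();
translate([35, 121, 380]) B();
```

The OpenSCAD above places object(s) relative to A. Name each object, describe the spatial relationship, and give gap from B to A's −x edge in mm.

The picture frame's min-x is at 35; the stool's min-x is 0; gap = 35 mm.

A is a stool. B is a picture frame. The picture frame is on top of the stool, centred. The gap from the picture frame to the stool's −x edge is 35 mm.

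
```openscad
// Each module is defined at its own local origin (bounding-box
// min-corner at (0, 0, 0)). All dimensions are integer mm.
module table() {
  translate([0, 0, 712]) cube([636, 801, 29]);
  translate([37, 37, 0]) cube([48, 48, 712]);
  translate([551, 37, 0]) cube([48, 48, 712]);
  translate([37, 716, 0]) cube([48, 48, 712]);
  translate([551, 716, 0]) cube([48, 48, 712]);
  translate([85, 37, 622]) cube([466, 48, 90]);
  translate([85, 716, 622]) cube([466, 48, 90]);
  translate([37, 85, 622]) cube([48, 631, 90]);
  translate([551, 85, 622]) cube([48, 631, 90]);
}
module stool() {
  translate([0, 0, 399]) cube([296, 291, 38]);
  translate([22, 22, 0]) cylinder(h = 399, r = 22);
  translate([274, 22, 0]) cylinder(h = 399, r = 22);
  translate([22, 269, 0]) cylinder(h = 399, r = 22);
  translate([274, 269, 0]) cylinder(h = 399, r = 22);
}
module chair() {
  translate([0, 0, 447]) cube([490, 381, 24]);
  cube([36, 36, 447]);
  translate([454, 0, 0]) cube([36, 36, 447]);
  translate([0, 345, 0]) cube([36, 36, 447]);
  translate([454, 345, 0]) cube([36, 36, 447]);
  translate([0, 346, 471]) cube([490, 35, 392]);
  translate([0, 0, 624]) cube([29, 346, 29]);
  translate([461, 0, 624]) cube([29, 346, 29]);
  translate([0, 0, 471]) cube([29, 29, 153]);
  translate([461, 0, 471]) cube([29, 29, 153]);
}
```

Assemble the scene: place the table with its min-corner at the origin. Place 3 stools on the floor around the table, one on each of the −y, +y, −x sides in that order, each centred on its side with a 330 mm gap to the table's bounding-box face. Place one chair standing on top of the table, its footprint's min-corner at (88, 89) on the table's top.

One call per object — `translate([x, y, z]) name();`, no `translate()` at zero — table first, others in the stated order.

table();
translate([170, -621, 0]) stool();
translate([170, 1131, 0]) stool();
translate([-626, 255, 0]) stool();
translate([88, 89, 741]) chair();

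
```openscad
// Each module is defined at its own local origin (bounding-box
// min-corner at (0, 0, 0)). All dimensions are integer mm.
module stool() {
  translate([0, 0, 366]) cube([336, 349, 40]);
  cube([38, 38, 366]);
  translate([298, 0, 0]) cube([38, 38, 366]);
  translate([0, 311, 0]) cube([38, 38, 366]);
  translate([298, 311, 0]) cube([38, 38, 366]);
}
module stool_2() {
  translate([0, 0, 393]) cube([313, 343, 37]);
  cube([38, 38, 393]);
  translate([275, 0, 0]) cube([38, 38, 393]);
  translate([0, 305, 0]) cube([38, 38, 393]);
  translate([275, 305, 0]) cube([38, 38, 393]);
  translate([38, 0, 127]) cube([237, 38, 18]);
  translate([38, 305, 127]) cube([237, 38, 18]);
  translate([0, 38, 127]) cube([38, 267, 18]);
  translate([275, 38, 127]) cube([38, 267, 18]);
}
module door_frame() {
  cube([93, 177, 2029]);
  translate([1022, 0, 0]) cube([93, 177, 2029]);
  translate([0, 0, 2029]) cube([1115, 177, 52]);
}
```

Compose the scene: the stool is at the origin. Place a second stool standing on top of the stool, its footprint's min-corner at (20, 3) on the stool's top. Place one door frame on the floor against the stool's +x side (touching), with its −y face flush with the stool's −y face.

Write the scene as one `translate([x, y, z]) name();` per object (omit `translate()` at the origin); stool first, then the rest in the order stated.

stool();
translate([20, 3, 406]) stool_2();
translate([336, 0, 0]) door_frame();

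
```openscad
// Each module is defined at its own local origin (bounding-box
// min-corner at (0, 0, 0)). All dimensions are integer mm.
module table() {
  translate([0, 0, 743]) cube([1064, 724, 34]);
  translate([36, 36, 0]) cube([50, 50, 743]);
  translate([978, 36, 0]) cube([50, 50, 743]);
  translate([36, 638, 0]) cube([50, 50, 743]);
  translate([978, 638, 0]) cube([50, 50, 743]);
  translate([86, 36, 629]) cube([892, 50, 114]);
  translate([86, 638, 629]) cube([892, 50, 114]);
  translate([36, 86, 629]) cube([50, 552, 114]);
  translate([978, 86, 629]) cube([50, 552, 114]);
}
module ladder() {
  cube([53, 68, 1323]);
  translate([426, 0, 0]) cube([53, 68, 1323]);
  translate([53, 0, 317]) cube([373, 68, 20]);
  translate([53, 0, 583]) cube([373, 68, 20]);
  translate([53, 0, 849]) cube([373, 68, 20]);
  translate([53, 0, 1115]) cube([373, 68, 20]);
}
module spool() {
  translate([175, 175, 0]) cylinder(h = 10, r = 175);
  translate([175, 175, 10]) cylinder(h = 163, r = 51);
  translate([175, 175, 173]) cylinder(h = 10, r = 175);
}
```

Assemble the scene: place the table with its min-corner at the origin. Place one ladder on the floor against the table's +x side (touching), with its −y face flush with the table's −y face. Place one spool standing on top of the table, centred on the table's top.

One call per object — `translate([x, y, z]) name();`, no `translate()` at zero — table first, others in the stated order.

table();
translate([1064, 0, 0]) ladder();
translate([357, 187, 777]) spool();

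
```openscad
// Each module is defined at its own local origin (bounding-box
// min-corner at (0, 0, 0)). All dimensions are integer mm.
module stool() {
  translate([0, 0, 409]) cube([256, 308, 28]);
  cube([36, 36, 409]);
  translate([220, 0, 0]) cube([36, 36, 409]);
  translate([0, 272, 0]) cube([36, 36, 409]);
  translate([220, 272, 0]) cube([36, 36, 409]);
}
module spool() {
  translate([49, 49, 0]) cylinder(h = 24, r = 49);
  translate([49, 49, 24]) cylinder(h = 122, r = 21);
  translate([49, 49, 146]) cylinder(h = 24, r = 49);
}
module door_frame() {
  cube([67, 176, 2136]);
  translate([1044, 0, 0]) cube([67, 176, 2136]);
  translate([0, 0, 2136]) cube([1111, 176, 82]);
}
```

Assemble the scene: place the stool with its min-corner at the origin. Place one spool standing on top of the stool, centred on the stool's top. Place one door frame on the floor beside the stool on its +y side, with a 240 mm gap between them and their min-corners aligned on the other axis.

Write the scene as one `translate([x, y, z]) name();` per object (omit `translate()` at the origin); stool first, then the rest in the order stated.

stool();
translate([79, 105, 437]) spool();
translate([0, 548, 0]) door_frame();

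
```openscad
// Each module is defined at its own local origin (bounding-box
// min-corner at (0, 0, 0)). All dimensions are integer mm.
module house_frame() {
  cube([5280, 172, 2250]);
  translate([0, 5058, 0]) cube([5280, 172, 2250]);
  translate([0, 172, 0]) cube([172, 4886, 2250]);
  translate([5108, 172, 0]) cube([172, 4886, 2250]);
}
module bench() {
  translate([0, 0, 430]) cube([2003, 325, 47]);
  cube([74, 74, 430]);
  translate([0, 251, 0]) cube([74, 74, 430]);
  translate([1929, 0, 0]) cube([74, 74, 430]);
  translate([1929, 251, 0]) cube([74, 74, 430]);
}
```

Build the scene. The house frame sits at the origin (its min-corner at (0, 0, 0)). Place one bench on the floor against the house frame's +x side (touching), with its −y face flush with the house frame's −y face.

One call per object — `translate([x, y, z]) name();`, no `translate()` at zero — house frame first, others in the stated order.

house_frame();
translate([5280, 0, 0]) bench();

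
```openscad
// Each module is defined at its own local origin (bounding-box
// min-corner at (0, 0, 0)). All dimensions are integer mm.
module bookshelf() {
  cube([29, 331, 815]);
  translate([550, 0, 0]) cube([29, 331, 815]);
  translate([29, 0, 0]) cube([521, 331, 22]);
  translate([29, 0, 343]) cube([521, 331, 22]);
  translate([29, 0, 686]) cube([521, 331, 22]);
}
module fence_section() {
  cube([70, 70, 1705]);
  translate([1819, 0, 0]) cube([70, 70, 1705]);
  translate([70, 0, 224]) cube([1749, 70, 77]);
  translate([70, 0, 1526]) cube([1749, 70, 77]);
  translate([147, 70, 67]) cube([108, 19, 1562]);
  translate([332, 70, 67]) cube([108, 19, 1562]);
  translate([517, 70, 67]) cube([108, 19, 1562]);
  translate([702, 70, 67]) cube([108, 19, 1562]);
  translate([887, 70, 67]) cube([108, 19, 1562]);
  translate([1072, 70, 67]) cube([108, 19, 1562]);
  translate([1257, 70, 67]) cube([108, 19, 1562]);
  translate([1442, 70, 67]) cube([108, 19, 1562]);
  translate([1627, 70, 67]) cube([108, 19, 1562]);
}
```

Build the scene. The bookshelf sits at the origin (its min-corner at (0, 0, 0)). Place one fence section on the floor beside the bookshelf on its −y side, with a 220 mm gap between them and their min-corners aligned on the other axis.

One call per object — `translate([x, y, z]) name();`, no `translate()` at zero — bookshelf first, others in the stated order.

bookshelf();
translate([0, -309, 0]) fence_section();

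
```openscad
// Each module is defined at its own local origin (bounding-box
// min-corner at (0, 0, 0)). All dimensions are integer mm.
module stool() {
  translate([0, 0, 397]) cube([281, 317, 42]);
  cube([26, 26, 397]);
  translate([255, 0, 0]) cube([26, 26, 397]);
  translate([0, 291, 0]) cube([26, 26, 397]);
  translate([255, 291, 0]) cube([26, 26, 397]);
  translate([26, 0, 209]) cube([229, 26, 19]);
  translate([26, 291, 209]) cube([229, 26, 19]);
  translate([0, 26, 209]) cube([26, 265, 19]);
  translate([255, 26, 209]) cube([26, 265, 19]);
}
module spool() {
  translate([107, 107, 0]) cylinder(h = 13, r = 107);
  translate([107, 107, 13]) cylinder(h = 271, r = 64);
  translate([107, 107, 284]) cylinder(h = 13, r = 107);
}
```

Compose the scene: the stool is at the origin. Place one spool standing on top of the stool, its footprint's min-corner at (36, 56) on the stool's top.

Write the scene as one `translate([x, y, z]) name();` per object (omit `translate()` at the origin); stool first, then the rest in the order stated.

stool();
translate([36, 56, 439]) spool();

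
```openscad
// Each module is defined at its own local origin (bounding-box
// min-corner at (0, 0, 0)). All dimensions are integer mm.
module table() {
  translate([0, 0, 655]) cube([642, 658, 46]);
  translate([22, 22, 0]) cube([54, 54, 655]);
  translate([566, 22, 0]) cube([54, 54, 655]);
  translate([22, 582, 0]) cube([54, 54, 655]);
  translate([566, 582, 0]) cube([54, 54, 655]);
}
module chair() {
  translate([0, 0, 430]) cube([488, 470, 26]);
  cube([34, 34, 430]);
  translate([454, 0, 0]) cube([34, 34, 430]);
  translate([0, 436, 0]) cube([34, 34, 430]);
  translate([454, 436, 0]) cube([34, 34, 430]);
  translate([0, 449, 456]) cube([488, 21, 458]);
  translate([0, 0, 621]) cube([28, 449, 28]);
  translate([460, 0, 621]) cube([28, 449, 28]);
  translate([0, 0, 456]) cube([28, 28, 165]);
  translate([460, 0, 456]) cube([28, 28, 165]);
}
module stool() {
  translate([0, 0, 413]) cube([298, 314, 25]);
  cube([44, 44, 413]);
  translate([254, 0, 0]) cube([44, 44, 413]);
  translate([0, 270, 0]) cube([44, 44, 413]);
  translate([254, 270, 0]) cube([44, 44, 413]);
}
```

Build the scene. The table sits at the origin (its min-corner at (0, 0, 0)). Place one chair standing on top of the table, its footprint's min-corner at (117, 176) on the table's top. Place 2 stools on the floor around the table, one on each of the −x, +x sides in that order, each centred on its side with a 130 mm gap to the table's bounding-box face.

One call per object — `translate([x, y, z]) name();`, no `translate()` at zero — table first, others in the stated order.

table();
translate([117, 176, 701]) chair();
translate([-428, 172, 0]) stool();
translate([772, 172, 0]) stool();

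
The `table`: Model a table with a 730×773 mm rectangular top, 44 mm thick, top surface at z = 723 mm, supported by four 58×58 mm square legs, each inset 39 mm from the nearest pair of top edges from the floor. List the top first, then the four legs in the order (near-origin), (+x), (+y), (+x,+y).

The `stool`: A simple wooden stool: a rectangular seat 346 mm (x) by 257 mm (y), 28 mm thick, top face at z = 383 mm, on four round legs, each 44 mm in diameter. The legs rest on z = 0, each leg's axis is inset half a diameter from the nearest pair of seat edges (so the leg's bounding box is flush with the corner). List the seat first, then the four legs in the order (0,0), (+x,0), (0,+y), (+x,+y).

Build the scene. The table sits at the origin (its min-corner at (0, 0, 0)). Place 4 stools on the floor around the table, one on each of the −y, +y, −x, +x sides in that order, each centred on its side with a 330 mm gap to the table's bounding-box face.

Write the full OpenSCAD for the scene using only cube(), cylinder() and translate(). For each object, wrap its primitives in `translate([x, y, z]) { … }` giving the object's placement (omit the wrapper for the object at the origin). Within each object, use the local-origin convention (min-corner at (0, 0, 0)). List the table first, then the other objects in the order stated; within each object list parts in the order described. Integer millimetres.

translate([0, 0, 679]) cube([730, 773, 44]);
translate([39, 39, 0]) cube([58, 58, 679]);
translate([633, 39, 0]) cube([58, 58, 679]);
translate([39, 676, 0]) cube([58, 58, 679]);
translate([633, 676, 0]) cube([58, 58, 679]);
translate([192, -587, 0]) {
  translate([0, 0, 355]) cube([346, 257, 28]);
  translate([22, 22, 0]) cylinder(h = 355, r = 22);
  translate([324, 22, 0]) cylinder(h = 355, r = 22);
  translate([22, 235, 0]) cylinder(h = 355, r = 22);
  translate([324, 235, 0]) cylinder(h = 355, r = 22);
}
translate([192, 1103, 0]) {
  translate([0, 0, 355]) cube([346, 257, 28]);
  translate([22, 22, 0]) cylinder(h = 355, r = 22);
  translate([324, 22, 0]) cylinder(h = 355, r = 22);
  translate([22, 235, 0]) cylinder(h = 355, r = 22);
  translate([324, 235, 0]) cylinder(h = 355, r = 22);
}
translate([-676, 258, 0]) {
  translate([0, 0, 355]) cube([346, 257, 28]);
  translate([22, 22, 0]) cylinder(h = 355, r = 22);
  translate([324, 22, 0]) cylinder(h = 355, r = 22);
  translate([22, 235, 0]) cylinder(h = 355, r = 22);
  translate([324, 235, 0]) cylinder(h = 355, r = 22);
}
translate([1060, 258, 0]) {
  translate([0, 0, 355]) cube([346, 257, 28]);
  translate([22, 22, 0]) cylinder(h = 355, r = 22);
  translate([324, 22, 0]) cylinder(h = 355, r = 22);
  translate([22, 235, 0]) cylinder(h = 355, r = 22);
  translate([324, 235, 0]) cylinder(h = 355, r = 22);
}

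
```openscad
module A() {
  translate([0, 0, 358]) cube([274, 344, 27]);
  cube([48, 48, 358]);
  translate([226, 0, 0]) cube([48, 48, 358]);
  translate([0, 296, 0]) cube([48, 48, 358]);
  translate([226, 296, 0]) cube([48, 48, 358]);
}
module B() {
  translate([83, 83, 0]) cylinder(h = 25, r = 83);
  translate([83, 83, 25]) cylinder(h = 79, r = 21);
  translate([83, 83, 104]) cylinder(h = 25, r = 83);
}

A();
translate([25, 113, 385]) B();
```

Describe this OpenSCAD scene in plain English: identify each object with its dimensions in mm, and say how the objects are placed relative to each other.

A is a four-legged stool. The seat is a 274×344×27 mm slab whose top surface is at z = 385 mm; four square legs, each 48×48 mm in cross-section, run from the floor (z = 0) to the underside of the seat, each flush with a corner of the seat.

B is a spool: two coaxial disc flanges of radius 83 mm and thickness 25 mm, joined by a core cylinder of radius 21 mm and height 79 mm. The lower flange rests on z = 0 and the three cylinders share a vertical axis.

The spool is on top of the stool.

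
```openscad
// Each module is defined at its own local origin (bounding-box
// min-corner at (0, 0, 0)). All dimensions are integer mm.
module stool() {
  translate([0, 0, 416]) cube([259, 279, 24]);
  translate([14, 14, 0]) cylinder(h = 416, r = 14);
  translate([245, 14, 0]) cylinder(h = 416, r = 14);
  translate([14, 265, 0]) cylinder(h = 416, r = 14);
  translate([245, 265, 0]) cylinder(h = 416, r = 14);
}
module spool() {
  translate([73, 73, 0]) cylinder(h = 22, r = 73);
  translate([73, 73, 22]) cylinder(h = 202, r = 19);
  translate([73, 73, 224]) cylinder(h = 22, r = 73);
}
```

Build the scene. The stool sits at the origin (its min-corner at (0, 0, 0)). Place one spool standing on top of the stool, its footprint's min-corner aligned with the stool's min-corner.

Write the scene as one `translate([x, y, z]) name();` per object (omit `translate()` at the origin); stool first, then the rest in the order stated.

stool();
translate([0, 0, 440]) spool();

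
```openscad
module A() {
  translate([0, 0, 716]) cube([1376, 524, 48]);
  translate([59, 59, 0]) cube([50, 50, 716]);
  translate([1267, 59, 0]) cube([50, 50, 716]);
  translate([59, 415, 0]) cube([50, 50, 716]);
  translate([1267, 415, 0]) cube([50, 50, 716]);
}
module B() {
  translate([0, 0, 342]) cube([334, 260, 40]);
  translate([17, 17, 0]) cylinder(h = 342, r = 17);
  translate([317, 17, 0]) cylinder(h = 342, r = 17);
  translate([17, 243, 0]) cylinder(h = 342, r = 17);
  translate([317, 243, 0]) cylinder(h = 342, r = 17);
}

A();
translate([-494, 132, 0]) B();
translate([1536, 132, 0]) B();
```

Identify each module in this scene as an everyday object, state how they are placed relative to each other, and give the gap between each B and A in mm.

Each stool's nearest face is 160 mm from the table's bounding box.

A is a table. B is a stool. Two stools sit around the table at the −x, +x sides. The gap between each stool and the table is 160 mm.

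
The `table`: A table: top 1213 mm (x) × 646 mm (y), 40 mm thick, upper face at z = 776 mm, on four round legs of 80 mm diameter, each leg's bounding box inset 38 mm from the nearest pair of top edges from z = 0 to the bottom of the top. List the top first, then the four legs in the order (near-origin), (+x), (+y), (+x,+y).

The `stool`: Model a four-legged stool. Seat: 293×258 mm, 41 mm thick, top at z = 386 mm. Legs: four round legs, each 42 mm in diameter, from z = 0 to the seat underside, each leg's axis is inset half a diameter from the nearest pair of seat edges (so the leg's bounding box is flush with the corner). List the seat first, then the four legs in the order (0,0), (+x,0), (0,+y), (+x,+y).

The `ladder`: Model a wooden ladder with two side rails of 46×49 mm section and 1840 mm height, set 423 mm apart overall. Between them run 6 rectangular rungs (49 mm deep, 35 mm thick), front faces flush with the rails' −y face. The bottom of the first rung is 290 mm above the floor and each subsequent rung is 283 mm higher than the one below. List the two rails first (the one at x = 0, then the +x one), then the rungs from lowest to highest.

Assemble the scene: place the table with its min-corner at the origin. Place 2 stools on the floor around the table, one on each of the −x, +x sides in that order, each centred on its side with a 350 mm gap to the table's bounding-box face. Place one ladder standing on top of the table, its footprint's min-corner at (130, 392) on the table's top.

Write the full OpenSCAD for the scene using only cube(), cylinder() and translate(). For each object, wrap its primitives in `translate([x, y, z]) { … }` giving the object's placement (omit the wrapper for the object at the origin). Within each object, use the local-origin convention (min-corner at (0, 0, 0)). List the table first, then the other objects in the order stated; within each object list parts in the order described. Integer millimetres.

translate([0, 0, 736]) cube([1213, 646, 40]);
translate([78, 78, 0]) cylinder(h = 736, r = 40);
translate([1135, 78, 0]) cylinder(h = 736, r = 40);
translate([78, 568, 0]) cylinder(h = 736, r = 40);
translate([1135, 568, 0]) cylinder(h = 736, r = 40);
translate([-643, 194, 0]) {
  translate([0, 0, 345]) cube([293, 258, 41]);
  translate([21, 21, 0]) cylinder(h = 345, r = 21);
  translate([272, 21, 0]) cylinder(h = 345, r = 21);
  translate([21, 237, 0]) cylinder(h = 345, r = 21);
  translate([272, 237, 0]) cylinder(h = 345, r = 21);
}
translate([1563, 194, 0]) {
  translate([0, 0, 345]) cube([293, 258, 41]);
  translate([21, 21, 0]) cylinder(h = 345, r = 21);
  translate([272, 21, 0]) cylinder(h = 345, r = 21);
  translate([21, 237, 0]) cylinder(h = 345, r = 21);
  translate([272, 237, 0]) cylinder(h = 345, r = 21);
}
translate([130, 392, 776]) {
  cube([46, 49, 1840]);
  translate([377, 0, 0]) cube([46, 49, 1840]);
  translate([46, 0, 290]) cube([331, 49, 35]);
  translate([46, 0, 573]) cube([331, 49, 35]);
  translate([46, 0, 856]) cube([331, 49, 35]);
  translate([46, 0, 1139]) cube([331, 49, 35]);
  translate([46, 0, 1422]) cube([331, 49, 35]);
  translate([46, 0, 1705]) cube([331, 49, 35]);
}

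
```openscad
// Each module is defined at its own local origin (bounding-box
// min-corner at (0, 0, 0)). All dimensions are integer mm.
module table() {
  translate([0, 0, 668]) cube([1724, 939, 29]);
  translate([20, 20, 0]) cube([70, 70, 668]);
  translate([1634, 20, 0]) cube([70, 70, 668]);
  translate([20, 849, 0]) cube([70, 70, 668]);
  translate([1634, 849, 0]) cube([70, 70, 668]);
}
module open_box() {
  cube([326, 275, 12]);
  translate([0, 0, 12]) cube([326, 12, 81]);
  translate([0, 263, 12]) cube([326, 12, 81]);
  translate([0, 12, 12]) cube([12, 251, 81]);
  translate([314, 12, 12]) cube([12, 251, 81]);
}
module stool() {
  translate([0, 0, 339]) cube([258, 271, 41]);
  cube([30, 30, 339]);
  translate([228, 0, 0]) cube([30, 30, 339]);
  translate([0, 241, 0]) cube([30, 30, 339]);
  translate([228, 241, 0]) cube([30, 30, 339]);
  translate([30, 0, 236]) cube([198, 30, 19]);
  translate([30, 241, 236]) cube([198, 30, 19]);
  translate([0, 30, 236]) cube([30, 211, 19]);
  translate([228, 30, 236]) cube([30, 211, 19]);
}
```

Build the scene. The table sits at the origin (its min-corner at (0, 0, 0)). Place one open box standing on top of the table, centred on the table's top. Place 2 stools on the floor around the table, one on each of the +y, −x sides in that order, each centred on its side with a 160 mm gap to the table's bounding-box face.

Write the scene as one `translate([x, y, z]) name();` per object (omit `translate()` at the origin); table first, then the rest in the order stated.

table();
translate([699, 332, 697]) open_box();
translate([733, 1099, 0]) stool();
translate([-418, 334, 0]) stool();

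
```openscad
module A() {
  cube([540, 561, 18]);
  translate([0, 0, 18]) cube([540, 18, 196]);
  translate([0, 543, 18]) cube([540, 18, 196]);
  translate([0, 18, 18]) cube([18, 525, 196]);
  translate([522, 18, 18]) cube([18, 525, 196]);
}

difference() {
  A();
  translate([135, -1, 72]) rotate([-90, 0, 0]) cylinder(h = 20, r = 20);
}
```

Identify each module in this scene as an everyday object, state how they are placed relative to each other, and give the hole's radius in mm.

The subtracted cylinder has r = 20 mm.

A is an open box. The open box has a circular hole through its front wall. The hole's radius is 20 mm.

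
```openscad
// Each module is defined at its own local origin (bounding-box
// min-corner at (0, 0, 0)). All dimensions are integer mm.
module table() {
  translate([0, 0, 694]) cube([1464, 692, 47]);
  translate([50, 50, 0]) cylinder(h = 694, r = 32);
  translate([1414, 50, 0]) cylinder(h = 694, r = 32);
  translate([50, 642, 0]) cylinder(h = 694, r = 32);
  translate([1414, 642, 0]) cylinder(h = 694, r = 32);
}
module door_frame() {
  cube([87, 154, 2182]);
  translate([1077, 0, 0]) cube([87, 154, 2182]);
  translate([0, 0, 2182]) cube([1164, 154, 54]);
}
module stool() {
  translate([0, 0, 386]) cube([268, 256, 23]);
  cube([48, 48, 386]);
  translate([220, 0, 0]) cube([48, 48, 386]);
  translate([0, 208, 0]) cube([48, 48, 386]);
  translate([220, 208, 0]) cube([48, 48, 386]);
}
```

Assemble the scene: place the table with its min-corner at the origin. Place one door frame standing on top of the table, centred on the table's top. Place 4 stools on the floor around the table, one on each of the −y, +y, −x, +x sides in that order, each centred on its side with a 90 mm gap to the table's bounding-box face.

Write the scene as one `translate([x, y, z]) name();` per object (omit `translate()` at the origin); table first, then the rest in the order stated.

table();
translate([150, 269, 741]) door_frame();
translate([598, -346, 0]) stool();
translate([598, 782, 0]) stool();
translate([-358, 218, 0]) stool();
translate([1554, 218, 0]) stool();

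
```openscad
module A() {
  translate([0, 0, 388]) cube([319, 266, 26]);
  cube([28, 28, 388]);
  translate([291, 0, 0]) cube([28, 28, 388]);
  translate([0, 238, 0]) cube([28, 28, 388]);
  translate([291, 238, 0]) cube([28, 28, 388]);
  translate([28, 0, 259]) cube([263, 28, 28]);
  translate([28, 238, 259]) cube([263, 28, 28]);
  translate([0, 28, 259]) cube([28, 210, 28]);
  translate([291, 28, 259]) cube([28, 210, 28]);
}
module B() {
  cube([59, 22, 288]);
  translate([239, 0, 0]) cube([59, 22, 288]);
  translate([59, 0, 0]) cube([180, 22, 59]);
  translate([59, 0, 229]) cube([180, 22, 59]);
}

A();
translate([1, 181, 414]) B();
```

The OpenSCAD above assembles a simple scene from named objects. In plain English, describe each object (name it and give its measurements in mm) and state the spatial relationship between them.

A is a four-legged stool. The seat is a 319×266×26 mm slab whose top surface is at z = 414 mm; four square legs, each 28×28 mm in cross-section, run from the floor (z = 0) to the underside of the seat, each flush with a corner of the seat. Four stretchers, 28 mm wide and 28 mm tall, connect adjacent legs with their undersides at z = 259 mm, each running between the inner faces of the legs it joins and aligned with the legs' outer faces on the other axis.

B is a picture frame with a 180×170 mm rectangular opening (x by z) and a uniform 59 mm border on every side. Frame depth is 22 mm along y. It is built from two vertical stiles running the full outside height and two horizontal rails spanning the gap between the stiles.

The picture frame is on top of the stool.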